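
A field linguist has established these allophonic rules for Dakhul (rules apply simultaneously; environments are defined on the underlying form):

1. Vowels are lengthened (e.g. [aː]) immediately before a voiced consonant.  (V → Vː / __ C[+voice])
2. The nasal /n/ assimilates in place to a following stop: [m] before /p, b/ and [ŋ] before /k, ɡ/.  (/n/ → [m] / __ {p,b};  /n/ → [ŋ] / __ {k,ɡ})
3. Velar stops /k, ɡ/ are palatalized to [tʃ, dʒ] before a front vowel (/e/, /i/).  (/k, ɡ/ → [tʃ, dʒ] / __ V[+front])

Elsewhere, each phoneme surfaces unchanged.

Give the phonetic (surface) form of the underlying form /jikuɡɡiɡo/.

/j/ (word-initial) is unaffected → [j].
/i/ (between /j/ and /k/) fails the environment for rule 1, so it stays [i].
/k/ (between /i/ and /u/) is in the target of rule 3 but the environment (before a front vowel) is not met → [k].
/u/ — between /k/ and /ɡ/, before a voiced consonant — surfaces as [uː] (rule 1).
/ɡ/ — between /u/ and /ɡ/; rule 3 does not apply here → [ɡ].
/ɡ/ (between /ɡ/ and /i/): before a front vowel, so rule 3 applies → [dʒ].
/i/ meets the environment for rule 1 (before a voiced consonant) → [iː].
/ɡ/ (between /i/ and /o/) fails the environment for rule 3, so it stays [ɡ].
/o/ — word-final; rule 1 does not apply here → [o].

[jikuːɡdʒiːɡo]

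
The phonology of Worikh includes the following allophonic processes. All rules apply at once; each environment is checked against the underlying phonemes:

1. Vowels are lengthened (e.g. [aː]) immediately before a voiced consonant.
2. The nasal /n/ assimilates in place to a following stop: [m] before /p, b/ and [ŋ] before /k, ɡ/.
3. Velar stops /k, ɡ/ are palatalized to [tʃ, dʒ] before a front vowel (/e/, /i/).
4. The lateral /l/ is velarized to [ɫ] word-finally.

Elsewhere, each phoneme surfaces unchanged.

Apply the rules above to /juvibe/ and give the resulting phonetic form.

[juːviːbe]

/j/ (word-initial): no rule targets it → [j].
/u/ — between /j/ and /v/, before a voiced consonant — surfaces as [uː] (rule 1).
/v/ (between /u/ and /i/): no rule targets it → [v].
/i/ (between /v/ and /b/): before a voiced consonant, so rule 1 applies → [iː].
/b/ (between /i/ and /e/): no rule targets it → [b].
/e/ (word-final) is in the target of rule 1 but the environment (before a voiced consonant) is not met → [e].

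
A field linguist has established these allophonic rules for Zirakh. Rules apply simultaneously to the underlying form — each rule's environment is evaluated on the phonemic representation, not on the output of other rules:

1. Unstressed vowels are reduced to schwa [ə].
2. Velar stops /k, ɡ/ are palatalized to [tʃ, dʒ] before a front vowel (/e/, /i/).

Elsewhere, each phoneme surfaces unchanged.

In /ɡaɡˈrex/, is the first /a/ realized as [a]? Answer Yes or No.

/a/ (between /ɡ/ and /ɡ/): in an unstressed syllable, so rule 1 applies → [ə].
The actual realization is [ə], not [a].

No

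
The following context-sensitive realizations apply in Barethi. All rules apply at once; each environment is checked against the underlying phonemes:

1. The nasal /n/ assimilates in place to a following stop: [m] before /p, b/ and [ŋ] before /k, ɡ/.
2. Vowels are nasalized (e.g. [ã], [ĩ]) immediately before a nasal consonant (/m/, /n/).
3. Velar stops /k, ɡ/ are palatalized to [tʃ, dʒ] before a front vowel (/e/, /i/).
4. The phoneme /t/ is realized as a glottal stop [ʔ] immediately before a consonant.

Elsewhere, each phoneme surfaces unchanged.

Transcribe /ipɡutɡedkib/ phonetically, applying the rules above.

[ipɡuʔdʒedtʃib]

/i/ (word-initial): rule 2 targets it, but not before a nasal consonant → unchanged [i].
/p/ — not in any rule's target class → [p].
/ɡ/ — between /p/ and /u/; rule 3 does not apply here → [ɡ].
/u/ — between /ɡ/ and /t/; rule 2 does not apply here → [u].
Rule 4 applies to /t/ (between /u/ and /ɡ/: immediately before a consonant) → [ʔ].
/ɡ/ — between /t/ and /e/, before a front vowel — surfaces as [dʒ] (rule 3).
/e/ (between /ɡ/ and /d/): rule 2 targets it, but not before a nasal consonant → unchanged [e].
/d/ (between /e/ and /k/): no rule targets it → [d].
/k/ (between /d/ and /i/) occurs before a front vowel → [tʃ] by rule 3.
/i/ — between /k/ and /b/; rule 2 does not apply here → [i].
/b/ stays [b].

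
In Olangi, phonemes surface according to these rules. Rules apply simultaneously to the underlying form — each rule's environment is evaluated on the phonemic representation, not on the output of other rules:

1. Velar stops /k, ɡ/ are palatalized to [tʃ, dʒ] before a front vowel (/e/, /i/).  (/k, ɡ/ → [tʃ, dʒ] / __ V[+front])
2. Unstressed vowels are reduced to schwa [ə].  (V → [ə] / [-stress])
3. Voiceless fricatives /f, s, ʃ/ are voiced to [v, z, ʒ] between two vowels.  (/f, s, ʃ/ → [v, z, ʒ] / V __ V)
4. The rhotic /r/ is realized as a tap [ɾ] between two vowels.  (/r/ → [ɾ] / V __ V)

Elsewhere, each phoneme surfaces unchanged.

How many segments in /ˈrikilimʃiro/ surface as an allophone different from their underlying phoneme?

Segments that undergo a rule: /k/ → [tʃ] (rule 1); /i/ → [ə] (rule 2); /i/ → [ə] (rule 2); /i/ → [ə] (rule 2); /r/ → [ɾ] (rule 4); /o/ → [ə] (rule 2).
All other segments surface unchanged.

6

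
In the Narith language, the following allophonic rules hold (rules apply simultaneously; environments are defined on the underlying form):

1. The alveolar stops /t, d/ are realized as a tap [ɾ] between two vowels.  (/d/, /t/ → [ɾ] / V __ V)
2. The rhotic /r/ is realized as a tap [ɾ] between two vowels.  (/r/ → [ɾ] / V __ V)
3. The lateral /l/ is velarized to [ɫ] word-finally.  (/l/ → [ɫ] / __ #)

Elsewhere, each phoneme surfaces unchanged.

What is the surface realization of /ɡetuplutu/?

[ɡeɾupluɾu]

/ɡ/ — not in any rule's target class → [ɡ].
/e/ (between /ɡ/ and /t/): no rule targets it → [e].
/t/ (between /e/ and /u/): between two vowels, so rule 1 applies → [ɾ].
/u/ (between /t/ and /p/) is unaffected → [u].
/p/ (between /u/ and /l/): no rule targets it → [p].
/l/ (between /p/ and /u/) is in the target of rule 3 but the environment (word-finally) is not met → [l].
/u/ (between /l/ and /t/) is unaffected → [u].
Rule 1 applies to /t/ (between /u/ and /u/: between two vowels) → [ɾ].
/u/ (word-final): no rule targets it → [u].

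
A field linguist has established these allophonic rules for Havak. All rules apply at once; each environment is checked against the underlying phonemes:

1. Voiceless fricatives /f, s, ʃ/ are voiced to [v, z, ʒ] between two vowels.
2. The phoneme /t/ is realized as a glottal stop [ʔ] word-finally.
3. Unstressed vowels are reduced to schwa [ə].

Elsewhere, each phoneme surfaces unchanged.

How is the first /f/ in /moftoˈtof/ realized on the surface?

[f]

/f/ (between /o/ and /t/) fails the environment for rule 1, so it stays [f].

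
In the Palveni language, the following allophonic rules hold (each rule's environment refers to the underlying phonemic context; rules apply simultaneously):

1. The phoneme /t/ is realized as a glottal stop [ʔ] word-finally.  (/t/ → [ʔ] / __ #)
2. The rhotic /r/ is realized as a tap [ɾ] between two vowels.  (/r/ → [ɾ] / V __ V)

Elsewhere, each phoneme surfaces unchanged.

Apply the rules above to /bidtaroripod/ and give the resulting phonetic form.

/b/ (word-initial): no rule targets it → [b].
/i/ (between /b/ and /d/): no rule targets it → [i].
/d/ — not in any rule's target class → [d].
/t/ (between /d/ and /a/) fails the environment for rule 1, so it stays [t].
/a/ (between /t/ and /r/) is unaffected → [a].
/r/ meets the environment for rule 2 (between two vowels) → [ɾ].
/o/ (between /r/ and /r/) is unaffected → [o].
/r/ — between /o/ and /i/, between two vowels — surfaces as [ɾ] (rule 2).
/i/ (between /r/ and /p/): no rule targets it → [i].
/p/ (between /i/ and /o/): no rule targets it → [p].
/o/ — not in any rule's target class → [o].
/d/ (word-final): no rule targets it → [d].

[bidtaɾoɾipod]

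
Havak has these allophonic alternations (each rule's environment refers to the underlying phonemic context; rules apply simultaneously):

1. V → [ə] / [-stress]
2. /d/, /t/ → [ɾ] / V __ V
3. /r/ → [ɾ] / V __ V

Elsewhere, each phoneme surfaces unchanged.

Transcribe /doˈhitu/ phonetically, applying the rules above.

/d/ — word-initial; rule 2 does not apply here → [d].
/o/ (between /d/ and /h/) occurs in an unstressed syllable → [ə] by rule 1.
/h/ (between /o/ and /i/): no rule targets it → [h].
/i/ (between /h/ and /t/) is in the target of rule 1 but the environment (in an unstressed syllable) is not met → [i].
/t/ (between /i/ and /u/) occurs between two vowels → [ɾ] by rule 2.
/u/ (word-final) occurs in an unstressed syllable → [ə] by rule 1.

[dəˈhiɾə]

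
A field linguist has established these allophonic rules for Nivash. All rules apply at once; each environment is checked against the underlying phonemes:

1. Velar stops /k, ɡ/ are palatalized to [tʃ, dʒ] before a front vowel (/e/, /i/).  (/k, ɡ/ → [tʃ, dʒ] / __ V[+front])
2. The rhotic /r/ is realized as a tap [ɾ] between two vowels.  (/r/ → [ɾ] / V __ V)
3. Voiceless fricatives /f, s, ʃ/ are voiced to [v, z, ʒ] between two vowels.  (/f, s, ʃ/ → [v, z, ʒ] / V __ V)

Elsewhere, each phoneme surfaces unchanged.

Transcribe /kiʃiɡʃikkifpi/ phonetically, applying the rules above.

[tʃiʒiɡʃiktʃifpi]

/k/ meets the environment for rule 1 (before a front vowel) → [tʃ].
/ʃ/ (between /i/ and /i/): between two vowels, so rule 3 applies → [ʒ].
/ɡ/ — between /i/ and /ʃ/; rule 1 does not apply here → [ɡ].
/ʃ/ (between /ɡ/ and /i/) fails the environment for rule 3, so it stays [ʃ].
/k/ (between /i/ and /k/) is in the target of rule 1 but the environment (before a front vowel) is not met → [k].
/k/ — between /k/ and /i/, before a front vowel — surfaces as [tʃ] (rule 1).
/f/ (between /i/ and /p/) is in the target of rule 3 but the environment (between two vowels) is not met → [f].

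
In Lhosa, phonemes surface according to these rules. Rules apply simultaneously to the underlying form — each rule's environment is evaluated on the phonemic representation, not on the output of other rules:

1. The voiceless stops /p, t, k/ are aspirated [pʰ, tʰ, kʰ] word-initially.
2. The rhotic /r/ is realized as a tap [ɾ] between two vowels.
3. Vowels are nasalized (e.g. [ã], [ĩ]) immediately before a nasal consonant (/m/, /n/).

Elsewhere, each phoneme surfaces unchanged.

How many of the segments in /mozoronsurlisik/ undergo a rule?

2

Segments that undergo a rule: /r/ → [ɾ] (rule 2); /o/ → [õ] (rule 3).
All other segments surface unchanged.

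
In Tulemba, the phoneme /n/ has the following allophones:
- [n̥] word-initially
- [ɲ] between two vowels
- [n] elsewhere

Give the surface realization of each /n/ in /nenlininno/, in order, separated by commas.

[n̥], [n], [ɲ], [n], [n]

Occurrence 1 (position 1): word-initially → [n̥].
Occurrence 2 (position 3): no conditioning environment matches → elsewhere allophone [n].
Occurrence 3 (position 6): between two vowels → [ɲ].
Occurrence 4 (position 8): no conditioning environment matches → elsewhere allophone [n].
Occurrence 5 (position 9): no conditioning environment matches → elsewhere allophone [n].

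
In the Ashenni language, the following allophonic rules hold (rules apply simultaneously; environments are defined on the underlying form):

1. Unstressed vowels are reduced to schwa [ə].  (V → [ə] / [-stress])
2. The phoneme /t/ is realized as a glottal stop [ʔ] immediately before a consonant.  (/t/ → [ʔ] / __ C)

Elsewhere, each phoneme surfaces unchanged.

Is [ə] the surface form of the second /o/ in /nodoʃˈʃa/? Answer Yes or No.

/o/ meets the environment for rule 1 (in an unstressed syllable) → [ə].
The actual realization is [ə], which matches [ə].

Yes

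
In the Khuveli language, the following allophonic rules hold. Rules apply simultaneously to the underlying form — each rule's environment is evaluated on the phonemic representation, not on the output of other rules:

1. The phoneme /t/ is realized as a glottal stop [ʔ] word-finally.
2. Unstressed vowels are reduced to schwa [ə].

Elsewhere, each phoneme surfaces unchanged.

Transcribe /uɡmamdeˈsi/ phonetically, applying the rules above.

[əɡməmdəˈsi]

/u/ meets the environment for rule 2 (in an unstressed syllable) → [ə].
/ɡ/ stays [ɡ].
/m/ — not in any rule's target class → [m].
/a/ (between /m/ and /m/): in an unstressed syllable, so rule 2 applies → [ə].
/m/ (between /a/ and /d/): no rule targets it → [m].
/d/ — not in any rule's target class → [d].
Rule 2 applies to /e/ (between /d/ and /s/: in an unstressed syllable) → [ə].
/s/ stays [s].
/i/ (word-final) fails the environment for rule 2, so it stays [i].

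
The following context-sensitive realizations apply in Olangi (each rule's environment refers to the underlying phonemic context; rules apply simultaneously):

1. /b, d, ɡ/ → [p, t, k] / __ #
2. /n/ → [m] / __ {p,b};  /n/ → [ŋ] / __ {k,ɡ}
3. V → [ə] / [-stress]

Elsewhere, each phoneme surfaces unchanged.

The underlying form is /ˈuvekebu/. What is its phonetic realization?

/u/ (word-initial) is in the target of rule 3 but the environment (in an unstressed syllable) is not met → [u].
/v/ stays [v].
/e/ — between /v/ and /k/, in an unstressed syllable — surfaces as [ə] (rule 3).
/k/ — not in any rule's target class → [k].
Rule 3 applies to /e/ (between /k/ and /b/: in an unstressed syllable) → [ə].
/b/ (between /e/ and /u/) is in the target of rule 1 but the environment (word-finally) is not met → [b].
/u/ meets the environment for rule 3 (in an unstressed syllable) → [ə].

[ˈuvəkəbə]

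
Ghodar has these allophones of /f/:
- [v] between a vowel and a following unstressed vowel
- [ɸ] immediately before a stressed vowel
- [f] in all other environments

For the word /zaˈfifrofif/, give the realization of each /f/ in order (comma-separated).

[ɸ], [f], [v], [f]

Occurrence 1 (position 3): immediately before a stressed vowel → [ɸ].
Occurrence 2 (position 5): no conditioning environment matches → elsewhere allophone [f].
Occurrence 3 (position 8): between a vowel and a following unstressed vowel → [v].
Occurrence 4 (position 10): no conditioning environment matches → elsewhere allophone [f].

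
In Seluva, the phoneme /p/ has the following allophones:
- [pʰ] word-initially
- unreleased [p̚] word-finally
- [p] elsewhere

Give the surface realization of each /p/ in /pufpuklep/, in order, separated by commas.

[pʰ], [p], [p̚]

Occurrence 1 (position 1): word-initially → [pʰ].
Occurrence 2 (position 4): no conditioning environment matches → elsewhere allophone [p].
Occurrence 3 (position 9): word-finally → [p̚].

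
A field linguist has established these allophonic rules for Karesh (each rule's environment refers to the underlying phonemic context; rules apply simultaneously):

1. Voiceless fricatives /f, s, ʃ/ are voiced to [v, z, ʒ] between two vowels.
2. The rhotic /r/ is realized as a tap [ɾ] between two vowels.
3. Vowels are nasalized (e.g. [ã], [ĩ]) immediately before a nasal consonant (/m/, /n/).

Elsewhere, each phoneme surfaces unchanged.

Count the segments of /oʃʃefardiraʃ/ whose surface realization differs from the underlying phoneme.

Segments that undergo a rule: /f/ → [v] (rule 1); /r/ → [ɾ] (rule 2).
All other segments surface unchanged.

2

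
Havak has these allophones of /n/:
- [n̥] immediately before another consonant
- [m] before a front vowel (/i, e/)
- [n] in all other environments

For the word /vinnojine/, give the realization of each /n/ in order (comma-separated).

Occurrence 1 (position 3): immediately before another consonant → [n̥].
Occurrence 2 (position 4): no conditioning environment matches → elsewhere allophone [n].
Occurrence 3 (position 8): before a front vowel (/i, e/) → [m].

[n̥], [n], [m]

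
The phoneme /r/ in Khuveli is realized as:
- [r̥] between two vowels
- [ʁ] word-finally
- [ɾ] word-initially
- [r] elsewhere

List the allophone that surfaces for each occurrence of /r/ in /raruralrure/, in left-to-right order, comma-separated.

Occurrence 1 (position 1): word-initially → [ɾ].
Occurrence 2 (position 3): between two vowels → [r̥].
Occurrence 3 (position 5): between two vowels → [r̥].
Occurrence 4 (position 8): no conditioning environment matches → elsewhere allophone [r].
Occurrence 5 (position 10): between two vowels → [r̥].

[ɾ], [r̥], [r̥], [r], [r̥]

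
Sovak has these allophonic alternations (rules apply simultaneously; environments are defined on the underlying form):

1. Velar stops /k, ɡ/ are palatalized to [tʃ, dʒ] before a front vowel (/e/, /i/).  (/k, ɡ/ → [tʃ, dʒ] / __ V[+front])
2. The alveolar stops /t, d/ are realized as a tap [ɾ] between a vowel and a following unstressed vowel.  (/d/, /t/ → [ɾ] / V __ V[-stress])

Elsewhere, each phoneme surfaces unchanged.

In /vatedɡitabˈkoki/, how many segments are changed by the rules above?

4

Segments that undergo a rule: /t/ → [ɾ] (rule 2); /ɡ/ → [dʒ] (rule 1); /t/ → [ɾ] (rule 2); /k/ → [tʃ] (rule 1).
All other segments surface unchanged.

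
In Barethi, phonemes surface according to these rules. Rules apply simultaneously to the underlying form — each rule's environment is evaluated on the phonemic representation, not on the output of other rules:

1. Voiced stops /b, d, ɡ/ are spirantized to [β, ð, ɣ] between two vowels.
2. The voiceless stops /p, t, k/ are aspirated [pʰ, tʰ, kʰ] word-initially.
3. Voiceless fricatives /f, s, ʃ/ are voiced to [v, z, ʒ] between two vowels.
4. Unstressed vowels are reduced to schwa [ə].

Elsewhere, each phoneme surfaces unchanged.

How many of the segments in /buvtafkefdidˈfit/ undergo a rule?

4

Segments that undergo a rule: /u/ → [ə] (rule 4); /a/ → [ə] (rule 4); /e/ → [ə] (rule 4); /i/ → [ə] (rule 4).
All other segments surface unchanged.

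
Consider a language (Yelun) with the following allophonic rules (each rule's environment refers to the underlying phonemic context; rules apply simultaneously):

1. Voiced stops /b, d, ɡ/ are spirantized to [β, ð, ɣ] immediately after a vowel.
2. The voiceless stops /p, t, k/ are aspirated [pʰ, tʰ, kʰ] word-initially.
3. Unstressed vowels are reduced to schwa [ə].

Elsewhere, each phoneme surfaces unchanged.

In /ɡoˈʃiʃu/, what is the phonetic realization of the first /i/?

/i/ (between /ʃ/ and /ʃ/): rule 3 targets it, but not in an unstressed syllable → unchanged [i].

[i]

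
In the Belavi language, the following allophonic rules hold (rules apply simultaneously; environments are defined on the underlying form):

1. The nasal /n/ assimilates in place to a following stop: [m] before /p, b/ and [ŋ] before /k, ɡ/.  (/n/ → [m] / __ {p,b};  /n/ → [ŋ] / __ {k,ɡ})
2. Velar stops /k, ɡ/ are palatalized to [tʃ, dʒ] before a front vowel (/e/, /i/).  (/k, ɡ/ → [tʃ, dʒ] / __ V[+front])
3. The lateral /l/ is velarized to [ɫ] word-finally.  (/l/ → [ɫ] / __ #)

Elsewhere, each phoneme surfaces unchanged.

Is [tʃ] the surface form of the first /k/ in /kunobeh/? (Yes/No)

/k/ (word-initial): rule 2 targets it, but not before a front vowel → unchanged [k].
The actual realization is [k], not [tʃ].

No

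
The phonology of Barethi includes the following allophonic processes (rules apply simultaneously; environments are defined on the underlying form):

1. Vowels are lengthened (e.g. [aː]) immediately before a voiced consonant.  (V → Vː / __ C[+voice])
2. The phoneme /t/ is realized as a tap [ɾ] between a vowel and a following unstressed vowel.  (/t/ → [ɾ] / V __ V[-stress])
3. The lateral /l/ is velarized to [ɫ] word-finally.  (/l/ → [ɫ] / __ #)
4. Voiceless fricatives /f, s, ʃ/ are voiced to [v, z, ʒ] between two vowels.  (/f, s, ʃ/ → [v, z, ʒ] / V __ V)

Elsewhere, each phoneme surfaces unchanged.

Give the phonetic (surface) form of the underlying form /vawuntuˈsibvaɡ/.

/v/ stays [v].
/a/ — between /v/ and /w/, before a voiced consonant — surfaces as [aː] (rule 1).
/w/ (between /a/ and /u/): no rule targets it → [w].
/u/ — between /w/ and /n/, before a voiced consonant — surfaces as [uː] (rule 1).
/n/ (between /u/ and /t/) is unaffected → [n].
/t/ (between /n/ and /u/): rule 2 targets it, but not between a vowel and a following unstressed vowel → unchanged [t].
/u/ (between /t/ and /s/) fails the environment for rule 1, so it stays [u].
/s/ — between /u/ and /i/, between two vowels — surfaces as [z] (rule 4).
/i/ (between /s/ and /b/): before a voiced consonant, so rule 1 applies → [iː].
/b/ — not in any rule's target class → [b].
/v/ (between /b/ and /a/): no rule targets it → [v].
/a/ meets the environment for rule 1 (before a voiced consonant) → [aː].
/ɡ/ (word-final): no rule targets it → [ɡ].

[vaːwuːntuˈziːbvaːɡ]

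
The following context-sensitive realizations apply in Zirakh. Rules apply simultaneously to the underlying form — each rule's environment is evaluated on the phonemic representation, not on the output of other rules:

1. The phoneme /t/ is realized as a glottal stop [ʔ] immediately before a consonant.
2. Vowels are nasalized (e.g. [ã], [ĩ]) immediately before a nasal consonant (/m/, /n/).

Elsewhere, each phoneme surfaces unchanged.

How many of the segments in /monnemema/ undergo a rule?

3

Segments that undergo a rule: /o/ → [õ] (rule 2); /e/ → [ẽ] (rule 2); /e/ → [ẽ] (rule 2).
All other segments surface unchanged.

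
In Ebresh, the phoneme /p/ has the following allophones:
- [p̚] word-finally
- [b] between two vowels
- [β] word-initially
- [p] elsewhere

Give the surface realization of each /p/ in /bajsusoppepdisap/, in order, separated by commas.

Occurrence 1 (position 8): no conditioning environment matches → elsewhere allophone [p].
Occurrence 2 (position 9): no conditioning environment matches → elsewhere allophone [p].
Occurrence 3 (position 11): no conditioning environment matches → elsewhere allophone [p].
Occurrence 4 (position 16): word-finally → [p̚].

[p], [p], [p], [p̚]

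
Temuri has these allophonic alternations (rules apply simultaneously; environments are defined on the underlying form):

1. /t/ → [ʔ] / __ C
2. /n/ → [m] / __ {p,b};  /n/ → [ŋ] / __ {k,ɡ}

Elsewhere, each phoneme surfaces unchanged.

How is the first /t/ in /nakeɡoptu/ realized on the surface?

/t/ — between /p/ and /u/; rule 1 does not apply here → [t].

[t]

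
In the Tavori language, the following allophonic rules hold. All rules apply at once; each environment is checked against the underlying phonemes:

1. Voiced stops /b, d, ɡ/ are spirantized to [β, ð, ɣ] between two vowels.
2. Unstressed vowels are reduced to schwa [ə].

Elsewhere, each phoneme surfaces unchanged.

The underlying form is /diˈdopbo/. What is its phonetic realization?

[dəˈðopbə]

/d/ (word-initial): rule 1 targets it, but not between two vowels → unchanged [d].
/i/ meets the environment for rule 2 (in an unstressed syllable) → [ə].
Rule 1 applies to /d/ (between /i/ and /o/: between two vowels) → [ð].
/o/ (between /d/ and /p/) fails the environment for rule 2, so it stays [o].
/b/ (between /p/ and /o/): rule 1 targets it, but not between two vowels → unchanged [b].
Rule 2 applies to /o/ (word-final: in an unstressed syllable) → [ə].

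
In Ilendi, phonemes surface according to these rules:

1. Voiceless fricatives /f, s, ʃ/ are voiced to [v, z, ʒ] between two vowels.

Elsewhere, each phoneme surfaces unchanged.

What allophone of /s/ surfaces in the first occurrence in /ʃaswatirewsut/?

/s/ (between /a/ and /w/) is in the target of rule 1 but the environment (between two vowels) is not met → [s].

[s]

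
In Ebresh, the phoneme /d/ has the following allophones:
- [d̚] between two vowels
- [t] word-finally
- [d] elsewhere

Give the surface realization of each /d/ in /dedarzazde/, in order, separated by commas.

[d], [d̚], [d]

Occurrence 1 (position 1): no conditioning environment matches → elsewhere allophone [d].
Occurrence 2 (position 3): between two vowels → [d̚].
Occurrence 3 (position 9): no conditioning environment matches → elsewhere allophone [d].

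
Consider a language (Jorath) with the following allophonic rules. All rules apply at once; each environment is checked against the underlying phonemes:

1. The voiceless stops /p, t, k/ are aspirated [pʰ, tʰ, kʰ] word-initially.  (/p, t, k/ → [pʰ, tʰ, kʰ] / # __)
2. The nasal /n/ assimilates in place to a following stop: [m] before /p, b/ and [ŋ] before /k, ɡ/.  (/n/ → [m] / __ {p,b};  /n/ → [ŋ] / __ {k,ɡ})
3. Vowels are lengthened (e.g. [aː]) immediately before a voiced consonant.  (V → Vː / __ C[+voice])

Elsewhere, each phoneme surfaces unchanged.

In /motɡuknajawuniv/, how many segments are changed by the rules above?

4

Segments that undergo a rule: /a/ → [aː] (rule 3); /a/ → [aː] (rule 3); /u/ → [uː] (rule 3); /i/ → [iː] (rule 3).
All other segments surface unchanged.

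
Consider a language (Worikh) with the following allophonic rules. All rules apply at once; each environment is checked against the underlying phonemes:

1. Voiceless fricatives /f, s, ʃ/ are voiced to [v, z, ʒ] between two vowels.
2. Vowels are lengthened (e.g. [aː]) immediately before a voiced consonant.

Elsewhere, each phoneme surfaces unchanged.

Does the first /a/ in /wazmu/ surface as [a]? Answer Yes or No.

No

/a/ (between /w/ and /z/): before a voiced consonant, so rule 2 applies → [aː].
The actual realization is [aː], not [a].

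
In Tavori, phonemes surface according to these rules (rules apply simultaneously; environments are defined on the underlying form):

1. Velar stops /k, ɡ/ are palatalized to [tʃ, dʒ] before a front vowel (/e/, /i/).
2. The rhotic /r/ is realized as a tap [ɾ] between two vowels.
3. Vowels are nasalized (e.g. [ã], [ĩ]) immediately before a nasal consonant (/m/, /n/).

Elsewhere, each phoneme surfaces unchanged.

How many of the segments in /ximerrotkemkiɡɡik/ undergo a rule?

Segments that undergo a rule: /i/ → [ĩ] (rule 3); /k/ → [tʃ] (rule 1); /e/ → [ẽ] (rule 3); /k/ → [tʃ] (rule 1); /ɡ/ → [dʒ] (rule 1).
All other segments surface unchanged.

5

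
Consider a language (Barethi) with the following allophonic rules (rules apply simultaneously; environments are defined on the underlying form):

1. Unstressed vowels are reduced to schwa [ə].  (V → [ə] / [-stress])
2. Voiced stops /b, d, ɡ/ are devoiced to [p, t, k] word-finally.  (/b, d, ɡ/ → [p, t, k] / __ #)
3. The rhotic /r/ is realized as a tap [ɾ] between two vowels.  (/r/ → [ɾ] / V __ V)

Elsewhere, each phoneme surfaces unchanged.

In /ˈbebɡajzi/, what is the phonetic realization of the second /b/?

[b]

/b/ — between /e/ and /ɡ/; rule 2 does not apply here → [b].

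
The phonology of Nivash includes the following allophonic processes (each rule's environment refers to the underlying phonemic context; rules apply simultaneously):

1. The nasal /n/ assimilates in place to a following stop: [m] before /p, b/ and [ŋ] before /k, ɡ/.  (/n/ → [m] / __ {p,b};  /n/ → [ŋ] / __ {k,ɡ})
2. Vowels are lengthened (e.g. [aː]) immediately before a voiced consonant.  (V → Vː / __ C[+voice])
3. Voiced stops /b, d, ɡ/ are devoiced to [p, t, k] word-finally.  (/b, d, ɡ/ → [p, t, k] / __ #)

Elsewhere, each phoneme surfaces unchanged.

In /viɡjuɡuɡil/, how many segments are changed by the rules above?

Segments that undergo a rule: /i/ → [iː] (rule 2); /u/ → [uː] (rule 2); /u/ → [uː] (rule 2); /i/ → [iː] (rule 2).
All other segments surface unchanged.

4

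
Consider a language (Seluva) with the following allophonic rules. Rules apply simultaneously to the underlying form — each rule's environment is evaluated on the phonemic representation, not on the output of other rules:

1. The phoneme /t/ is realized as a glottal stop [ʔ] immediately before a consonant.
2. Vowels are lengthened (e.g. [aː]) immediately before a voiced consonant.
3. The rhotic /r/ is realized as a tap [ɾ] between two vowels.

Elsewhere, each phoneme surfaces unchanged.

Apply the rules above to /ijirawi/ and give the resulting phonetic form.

[iːjiːɾaːwi]

Rule 2 applies to /i/ (word-initial: before a voiced consonant) → [iː].
Rule 2 applies to /i/ (between /j/ and /r/: before a voiced consonant) → [iː].
/r/ (between /i/ and /a/) occurs between two vowels → [ɾ] by rule 3.
/a/ (between /r/ and /w/) occurs before a voiced consonant → [aː] by rule 2.
/i/ (word-final) fails the environment for rule 2, so it stays [i].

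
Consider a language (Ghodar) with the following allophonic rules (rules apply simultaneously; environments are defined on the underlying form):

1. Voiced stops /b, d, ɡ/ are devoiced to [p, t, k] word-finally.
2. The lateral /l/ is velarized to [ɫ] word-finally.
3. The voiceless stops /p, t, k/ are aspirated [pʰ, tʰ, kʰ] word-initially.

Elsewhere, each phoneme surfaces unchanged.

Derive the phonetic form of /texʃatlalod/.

[tʰexʃatlalot]

/t/ (word-initial): word-initially, so rule 3 applies → [tʰ].
/e/ — not in any rule's target class → [e].
/x/ (between /e/ and /ʃ/): no rule targets it → [x].
/ʃ/ — not in any rule's target class → [ʃ].
/a/ stays [a].
/t/ — between /a/ and /l/; rule 3 does not apply here → [t].
/l/ (between /t/ and /a/): rule 2 targets it, but not word-finally → unchanged [l].
/a/ — not in any rule's target class → [a].
/l/ (between /a/ and /o/): rule 2 targets it, but not word-finally → unchanged [l].
/o/ stays [o].
/d/ — word-final, word-finally — surfaces as [t] (rule 1).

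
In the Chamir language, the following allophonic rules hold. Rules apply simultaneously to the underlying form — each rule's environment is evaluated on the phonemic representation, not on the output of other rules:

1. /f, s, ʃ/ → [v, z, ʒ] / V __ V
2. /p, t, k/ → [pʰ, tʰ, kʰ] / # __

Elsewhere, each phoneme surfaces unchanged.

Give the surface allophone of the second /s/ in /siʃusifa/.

/s/ meets the environment for rule 1 (between two vowels) → [z].

[z]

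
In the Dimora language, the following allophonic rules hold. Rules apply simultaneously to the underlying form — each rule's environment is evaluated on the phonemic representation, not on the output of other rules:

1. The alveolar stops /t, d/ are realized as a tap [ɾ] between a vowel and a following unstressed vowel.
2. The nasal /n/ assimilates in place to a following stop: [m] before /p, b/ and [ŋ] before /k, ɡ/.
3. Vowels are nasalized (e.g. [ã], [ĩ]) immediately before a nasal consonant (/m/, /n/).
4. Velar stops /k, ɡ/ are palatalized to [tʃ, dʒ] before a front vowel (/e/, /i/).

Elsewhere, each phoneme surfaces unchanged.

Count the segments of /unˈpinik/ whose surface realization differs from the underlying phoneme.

Segments that undergo a rule: /u/ → [ũ] (rule 3); /n/ → [m] (rule 2); /i/ → [ĩ] (rule 3).
All other segments surface unchanged.

3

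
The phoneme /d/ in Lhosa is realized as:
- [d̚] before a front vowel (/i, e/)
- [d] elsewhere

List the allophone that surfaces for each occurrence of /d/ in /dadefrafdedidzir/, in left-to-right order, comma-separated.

[d], [d̚], [d̚], [d̚], [d]

Occurrence 1 (position 1): no conditioning environment matches → elsewhere allophone [d].
Occurrence 2 (position 3): before a front vowel (/i, e/) → [d̚].
Occurrence 3 (position 9): before a front vowel (/i, e/) → [d̚].
Occurrence 4 (position 11): before a front vowel (/i, e/) → [d̚].
Occurrence 5 (position 13): no conditioning environment matches → elsewhere allophone [d].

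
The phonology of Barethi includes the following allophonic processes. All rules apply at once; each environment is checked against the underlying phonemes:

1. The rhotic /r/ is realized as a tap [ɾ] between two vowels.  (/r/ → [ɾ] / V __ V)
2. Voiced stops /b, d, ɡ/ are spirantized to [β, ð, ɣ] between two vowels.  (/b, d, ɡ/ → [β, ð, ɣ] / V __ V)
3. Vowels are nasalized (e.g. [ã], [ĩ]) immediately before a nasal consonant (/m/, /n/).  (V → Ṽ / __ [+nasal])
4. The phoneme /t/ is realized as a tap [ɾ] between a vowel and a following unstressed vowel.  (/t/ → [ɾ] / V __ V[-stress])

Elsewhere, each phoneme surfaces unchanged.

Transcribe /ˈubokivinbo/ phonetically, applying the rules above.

[ˈuβokivĩnbo]

/u/ (word-initial) fails the environment for rule 3, so it stays [u].
/b/ meets the environment for rule 2 (between two vowels) → [β].
/o/ (between /b/ and /k/) fails the environment for rule 3, so it stays [o].
/k/ — not in any rule's target class → [k].
/i/ (between /k/ and /v/) is in the target of rule 3 but the environment (before a nasal consonant) is not met → [i].
/v/ (between /i/ and /i/) is unaffected → [v].
/i/ — between /v/ and /n/, before a nasal consonant — surfaces as [ĩ] (rule 3).
/n/ stays [n].
/b/ (between /n/ and /o/) fails the environment for rule 2, so it stays [b].
/o/ (word-final) fails the environment for rule 3, so it stays [o].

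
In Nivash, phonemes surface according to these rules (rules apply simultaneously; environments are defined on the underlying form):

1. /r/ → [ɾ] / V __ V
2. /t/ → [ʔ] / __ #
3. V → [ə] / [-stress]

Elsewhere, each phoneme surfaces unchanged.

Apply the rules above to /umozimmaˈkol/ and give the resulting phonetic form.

/u/ (word-initial) occurs in an unstressed syllable → [ə] by rule 3.
/o/ — between /m/ and /z/, in an unstressed syllable — surfaces as [ə] (rule 3).
/i/ — between /z/ and /m/, in an unstressed syllable — surfaces as [ə] (rule 3).
/a/ (between /m/ and /k/): in an unstressed syllable, so rule 3 applies → [ə].
/o/ (between /k/ and /l/) fails the environment for rule 3, so it stays [o].

[əməzəmməˈkol]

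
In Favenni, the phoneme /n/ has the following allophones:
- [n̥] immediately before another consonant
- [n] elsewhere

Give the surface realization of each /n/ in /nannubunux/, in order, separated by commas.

[n], [n̥], [n], [n]

Occurrence 1 (position 1): no conditioning environment matches → elsewhere allophone [n].
Occurrence 2 (position 3): immediately before another consonant → [n̥].
Occurrence 3 (position 4): no conditioning environment matches → elsewhere allophone [n].
Occurrence 4 (position 8): no conditioning environment matches → elsewhere allophone [n].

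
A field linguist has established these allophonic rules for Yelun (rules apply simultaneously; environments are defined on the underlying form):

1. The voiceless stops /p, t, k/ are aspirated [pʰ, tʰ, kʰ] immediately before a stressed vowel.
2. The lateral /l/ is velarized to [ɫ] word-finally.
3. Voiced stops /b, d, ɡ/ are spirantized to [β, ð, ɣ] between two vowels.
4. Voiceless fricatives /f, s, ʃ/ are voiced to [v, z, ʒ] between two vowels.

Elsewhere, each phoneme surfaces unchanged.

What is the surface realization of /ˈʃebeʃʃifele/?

/ʃ/ — word-initial; rule 4 does not apply here → [ʃ].
/e/ (between /ʃ/ and /b/): no rule targets it → [e].
Rule 3 applies to /b/ (between /e/ and /e/: between two vowels) → [β].
/e/ (between /b/ and /ʃ/) is unaffected → [e].
/ʃ/ (between /e/ and /ʃ/): rule 4 targets it, but not between two vowels → unchanged [ʃ].
/ʃ/ (between /ʃ/ and /i/) fails the environment for rule 4, so it stays [ʃ].
/i/ (between /ʃ/ and /f/) is unaffected → [i].
/f/ (between /i/ and /e/): between two vowels, so rule 4 applies → [v].
/e/ (between /f/ and /l/): no rule targets it → [e].
/l/ (between /e/ and /e/): rule 2 targets it, but not word-finally → unchanged [l].
/e/ (word-final): no rule targets it → [e].

[ˈʃeβeʃʃivele]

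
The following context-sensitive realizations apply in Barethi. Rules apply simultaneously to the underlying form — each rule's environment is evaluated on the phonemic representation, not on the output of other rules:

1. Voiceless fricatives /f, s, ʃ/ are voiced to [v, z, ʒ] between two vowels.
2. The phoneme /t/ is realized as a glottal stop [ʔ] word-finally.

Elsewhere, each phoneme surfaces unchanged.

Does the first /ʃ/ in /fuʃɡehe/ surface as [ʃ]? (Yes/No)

Yes

/ʃ/ (between /u/ and /ɡ/) is in the target of rule 1 but the environment (between two vowels) is not met → [ʃ].
The actual realization is [ʃ], which matches [ʃ].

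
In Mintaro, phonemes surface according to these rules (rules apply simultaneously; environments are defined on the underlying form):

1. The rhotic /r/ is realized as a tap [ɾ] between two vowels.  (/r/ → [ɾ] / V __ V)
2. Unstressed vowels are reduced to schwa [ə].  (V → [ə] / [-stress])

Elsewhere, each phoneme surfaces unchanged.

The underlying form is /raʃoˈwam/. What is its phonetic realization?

/r/ (word-initial) is in the target of rule 1 but the environment (between two vowels) is not met → [r].
Rule 2 applies to /a/ (between /r/ and /ʃ/: in an unstressed syllable) → [ə].
/ʃ/ — not in any rule's target class → [ʃ].
Rule 2 applies to /o/ (between /ʃ/ and /w/: in an unstressed syllable) → [ə].
/w/ — not in any rule's target class → [w].
/a/ — between /w/ and /m/; rule 2 does not apply here → [a].
/m/ (word-final): no rule targets it → [m].

[rəʃəˈwam]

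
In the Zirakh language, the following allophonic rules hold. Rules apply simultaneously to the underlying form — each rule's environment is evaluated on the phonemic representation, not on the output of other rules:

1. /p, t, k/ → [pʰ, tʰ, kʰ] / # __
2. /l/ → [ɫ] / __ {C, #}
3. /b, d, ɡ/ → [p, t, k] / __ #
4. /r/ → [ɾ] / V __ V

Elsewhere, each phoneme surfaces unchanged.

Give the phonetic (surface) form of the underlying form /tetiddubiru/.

/t/ (word-initial) occurs word-initially → [tʰ] by rule 1.
/e/ — not in any rule's target class → [e].
/t/ (between /e/ and /i/) fails the environment for rule 1, so it stays [t].
/i/ stays [i].
/d/ — between /i/ and /d/; rule 3 does not apply here → [d].
/d/ (between /d/ and /u/) is in the target of rule 3 but the environment (word-finally) is not met → [d].
/u/ stays [u].
/b/ (between /u/ and /i/) is in the target of rule 3 but the environment (word-finally) is not met → [b].
/i/ — not in any rule's target class → [i].
Rule 4 applies to /r/ (between /i/ and /u/: between two vowels) → [ɾ].
/u/ stays [u].

[tʰetiddubiɾu]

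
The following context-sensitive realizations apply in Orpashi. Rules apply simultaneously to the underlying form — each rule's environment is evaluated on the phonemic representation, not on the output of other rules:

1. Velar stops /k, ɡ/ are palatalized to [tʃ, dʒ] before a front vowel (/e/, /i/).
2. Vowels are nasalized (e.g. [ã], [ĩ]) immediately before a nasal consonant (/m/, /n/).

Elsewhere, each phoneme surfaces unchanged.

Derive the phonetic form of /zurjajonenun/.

[zurjajõnẽnũn]

/u/ (between /z/ and /r/): rule 2 targets it, but not before a nasal consonant → unchanged [u].
/a/ (between /j/ and /j/) fails the environment for rule 2, so it stays [a].
Rule 2 applies to /o/ (between /j/ and /n/: before a nasal consonant) → [õ].
/e/ meets the environment for rule 2 (before a nasal consonant) → [ẽ].
/u/ meets the environment for rule 2 (before a nasal consonant) → [ũ].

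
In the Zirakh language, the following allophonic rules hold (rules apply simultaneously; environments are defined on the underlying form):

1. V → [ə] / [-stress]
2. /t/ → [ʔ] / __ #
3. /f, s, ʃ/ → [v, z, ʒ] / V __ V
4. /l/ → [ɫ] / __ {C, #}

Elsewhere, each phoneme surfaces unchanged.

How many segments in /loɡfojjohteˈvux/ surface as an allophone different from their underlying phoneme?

Segments that undergo a rule: /o/ → [ə] (rule 1); /o/ → [ə] (rule 1); /o/ → [ə] (rule 1); /e/ → [ə] (rule 1).
All other segments surface unchanged.

4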